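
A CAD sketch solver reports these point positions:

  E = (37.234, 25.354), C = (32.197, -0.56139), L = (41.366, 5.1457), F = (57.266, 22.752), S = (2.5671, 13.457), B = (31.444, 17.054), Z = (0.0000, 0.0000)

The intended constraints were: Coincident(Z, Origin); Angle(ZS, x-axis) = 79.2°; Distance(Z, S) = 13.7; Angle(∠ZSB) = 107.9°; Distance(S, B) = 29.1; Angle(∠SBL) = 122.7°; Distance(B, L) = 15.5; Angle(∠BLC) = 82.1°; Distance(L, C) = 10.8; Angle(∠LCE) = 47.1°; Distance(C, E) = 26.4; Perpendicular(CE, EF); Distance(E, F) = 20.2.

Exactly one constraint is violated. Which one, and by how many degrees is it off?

Perpendicular(CE, EF) — off by 3.60°.

Z = (0.00, 0.00) ✓; ZS at 79.20° ✓; |ZS| = 13.70 ✓; ∠ZSB = 107.9° ✓; |SB| = 29.10 ✓; ∠SBL = 122.7° ✓; |BL| = 15.50 ✓; ∠BLC = 82.10° ✓; |LC| = 10.80 ✓; ∠LCE = 47.10° ✓; |CE| = 26.40 ✓; ∠(CE, EF) = 86.40° ✗; |EF| = 20.20 ✓.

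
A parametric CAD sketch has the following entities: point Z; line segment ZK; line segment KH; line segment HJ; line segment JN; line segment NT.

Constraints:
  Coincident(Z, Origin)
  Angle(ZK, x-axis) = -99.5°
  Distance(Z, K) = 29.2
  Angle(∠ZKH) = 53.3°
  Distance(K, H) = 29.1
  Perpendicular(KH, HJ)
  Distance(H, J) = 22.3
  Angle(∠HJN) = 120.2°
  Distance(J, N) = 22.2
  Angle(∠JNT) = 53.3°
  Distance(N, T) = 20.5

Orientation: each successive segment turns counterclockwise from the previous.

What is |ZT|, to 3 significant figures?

11.6

∠HJN = 120.2° gives JN at 177° from the x-axis; with |JN| = 22.2, N = (-11.3, 5.50). ∠JNT = 53.3° gives NT at -56.3° from the x-axis; with |NT| = 20.5, T = (0.0741, -11.6). Then |ZT| = |T − Z| = 11.6.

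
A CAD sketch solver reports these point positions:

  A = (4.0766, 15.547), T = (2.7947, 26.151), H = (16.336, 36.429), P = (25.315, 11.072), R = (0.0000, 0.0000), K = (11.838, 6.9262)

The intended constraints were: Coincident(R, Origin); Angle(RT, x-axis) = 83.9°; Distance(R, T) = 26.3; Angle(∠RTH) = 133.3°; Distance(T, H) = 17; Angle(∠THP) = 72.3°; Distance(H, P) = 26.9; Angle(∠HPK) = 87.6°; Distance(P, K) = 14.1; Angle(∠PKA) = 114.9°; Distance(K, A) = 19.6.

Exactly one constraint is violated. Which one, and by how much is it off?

Distance(K, A) = 19.6 — off by 8.00.

R = (0.00, 0.00) ✓; RT at 83.90° ✓; |RT| = 26.30 ✓; ∠RTH = 133.3° ✓; |TH| = 17.00 ✓; ∠THP = 72.30° ✓; |HP| = 26.90 ✓; ∠HPK = 87.60° ✓; |PK| = 14.10 ✓; ∠PKA = 114.9° ✓; |KA| = 11.60 ✗.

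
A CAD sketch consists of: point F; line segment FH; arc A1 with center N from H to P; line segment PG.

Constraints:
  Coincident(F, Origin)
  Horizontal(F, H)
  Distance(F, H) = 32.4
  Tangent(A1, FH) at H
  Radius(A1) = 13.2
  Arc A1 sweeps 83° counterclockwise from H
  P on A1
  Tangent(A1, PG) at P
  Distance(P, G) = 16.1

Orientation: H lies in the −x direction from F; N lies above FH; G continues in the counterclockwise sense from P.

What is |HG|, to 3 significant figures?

31.4

F is at the origin; FH is horizontal with |FH| = 32.4 and H on the −x side, so H = (-32.4, 0.00). A1 meets FH tangentially, so NH is at right angles to FH, so N = H + (0, 13.2) = (-32.4, 13.2). On A1, H sits at bearing -90° from N; an 83° counterclockwise sweep puts P at bearing -7°, so P = N + 13.2·(cos -7°, sin -7°) = (-19.3, 11.6). Since A1 is tangent to PG there, NP ⟂ PG, so PG runs along (−sin -7°, cos -7°); with |PG| = 16.1, G = (-17.3, 27.6). Then |HG| = |G − H| = 31.4.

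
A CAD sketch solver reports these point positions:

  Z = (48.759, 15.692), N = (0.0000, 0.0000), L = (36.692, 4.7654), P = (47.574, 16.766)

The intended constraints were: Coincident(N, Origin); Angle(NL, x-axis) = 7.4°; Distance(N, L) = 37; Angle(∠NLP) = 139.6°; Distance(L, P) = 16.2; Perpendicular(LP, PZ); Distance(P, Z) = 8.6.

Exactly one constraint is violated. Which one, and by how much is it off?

Distance(P, Z) = 8.6 — off by 7.00.

N = (0.00, 0.00) ✓; NL at 7.400° ✓; |NL| = 37.00 ✓; ∠NLP = 139.6° ✓; |LP| = 16.20 ✓; ∠(LP, PZ) = 89.99° ✓; |PZ| = 1.599 ✗.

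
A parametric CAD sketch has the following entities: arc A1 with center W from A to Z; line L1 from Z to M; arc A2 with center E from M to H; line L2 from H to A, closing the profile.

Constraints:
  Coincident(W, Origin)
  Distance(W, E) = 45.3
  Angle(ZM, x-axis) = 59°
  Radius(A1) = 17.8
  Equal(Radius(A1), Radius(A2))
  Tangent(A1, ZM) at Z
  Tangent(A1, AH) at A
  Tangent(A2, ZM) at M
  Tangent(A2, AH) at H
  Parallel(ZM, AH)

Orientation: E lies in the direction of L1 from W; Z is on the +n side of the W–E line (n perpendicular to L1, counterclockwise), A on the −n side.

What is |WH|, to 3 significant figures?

48.7

The slot axis is L1's direction at 59.0°, so u = (cos 59.0°, sin 59.0°) = (0.515, 0.857) and n = (−sin 59.0°, cos 59.0°) = (-0.857, 0.515). W is at the origin and E lies 45.3 along u from W, so E = 45.3·u = (23.3, 38.8). Tangency of A1 to both parallel lines with radius 17.8 puts Z and A at W ± 17.8·n: Z = (-15.3, 9.17), A = (15.3, -9.17). Equal radii place M and H the same way about E: M = E + 17.8·n = (8.07, 48.0), H = E − 17.8·n = (38.6, 29.7). Then |WH| = |H − W| = 48.7.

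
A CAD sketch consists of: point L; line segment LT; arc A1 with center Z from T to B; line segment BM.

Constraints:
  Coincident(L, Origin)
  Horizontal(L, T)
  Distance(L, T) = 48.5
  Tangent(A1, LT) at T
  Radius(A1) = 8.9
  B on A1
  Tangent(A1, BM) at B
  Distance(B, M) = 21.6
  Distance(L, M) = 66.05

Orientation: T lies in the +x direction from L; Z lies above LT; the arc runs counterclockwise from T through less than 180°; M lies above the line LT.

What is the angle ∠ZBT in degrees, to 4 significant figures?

47.09°

Checks: |ZB| = 8.900 ✓; ∠(ZB, BM) = 90.00° ✓; |BM| = 21.60 ✓; |LM| = 66.05 ✓.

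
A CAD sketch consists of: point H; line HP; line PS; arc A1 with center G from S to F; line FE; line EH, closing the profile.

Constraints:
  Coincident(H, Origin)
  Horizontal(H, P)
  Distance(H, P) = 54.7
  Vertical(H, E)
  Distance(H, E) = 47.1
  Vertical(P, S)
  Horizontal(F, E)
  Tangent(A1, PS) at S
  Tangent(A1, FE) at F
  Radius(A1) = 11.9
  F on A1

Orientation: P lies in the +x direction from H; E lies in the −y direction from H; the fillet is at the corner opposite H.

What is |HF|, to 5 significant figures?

63.642

The virtual corner opposite H is at (54.700, -47.100). Tangency of A1 to PS means the radius GS is perpendicular to PS and tangency of A1 to FE means the radius GF is perpendicular to FE, with radius 11.9, so the center G sits 11.9 in from both sides at G = (42.800, -35.200). That places the tangent points at S = (54.700, -35.200) on PS and F = (42.800, -47.100) on FE. Then |HF| = |F − H| = 63.642.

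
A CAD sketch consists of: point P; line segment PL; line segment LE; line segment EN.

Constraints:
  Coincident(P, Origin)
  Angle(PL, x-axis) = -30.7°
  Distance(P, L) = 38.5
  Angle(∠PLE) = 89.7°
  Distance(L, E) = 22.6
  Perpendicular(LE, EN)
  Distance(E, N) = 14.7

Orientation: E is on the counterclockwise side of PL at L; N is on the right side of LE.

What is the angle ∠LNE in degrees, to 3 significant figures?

57.0°

P is at the origin; PL runs at -30.7° with length 38.5, so L = 38.5·(cos -30.7°, sin -30.7°) = (33.1, -19.7). ∠PLE = 89.7°, so LE runs at -30.7° + (180° − 89.7°) = 59.6° from the x-axis; with |LE| = 22.6, E = L + 22.6·(cos 59.6°, sin 59.6°) = (44.5, -0.163). The perpendicularity gives EN at right angles to LE; with |EN| = 14.7 on the right of LE, N = E + 14.7·(0.863, -0.506) = (57.2, -7.60). Then cos ∠LNE = NL·NE / (|NL||NE|), giving 57.0°.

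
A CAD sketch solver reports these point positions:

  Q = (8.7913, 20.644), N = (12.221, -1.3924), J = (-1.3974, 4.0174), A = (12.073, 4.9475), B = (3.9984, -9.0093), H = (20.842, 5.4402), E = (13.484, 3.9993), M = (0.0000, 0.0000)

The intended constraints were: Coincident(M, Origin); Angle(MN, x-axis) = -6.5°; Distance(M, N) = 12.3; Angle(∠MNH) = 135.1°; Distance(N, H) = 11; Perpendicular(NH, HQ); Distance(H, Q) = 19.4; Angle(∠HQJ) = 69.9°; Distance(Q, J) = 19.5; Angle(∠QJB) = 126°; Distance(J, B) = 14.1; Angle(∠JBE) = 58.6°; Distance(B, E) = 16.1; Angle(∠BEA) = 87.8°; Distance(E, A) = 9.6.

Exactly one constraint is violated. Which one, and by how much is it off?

Distance(E, A) = 9.6 — off by 7.90.

M = (0.00, 0.00) ✓; MN at -6.500° ✓; |MN| = 12.30 ✓; ∠MNH = 135.1° ✓; |NH| = 11.00 ✓; ∠(NH, HQ) = 90.00° ✓; |HQ| = 19.40 ✓; ∠HQJ = 69.90° ✓; |QJ| = 19.50 ✓; ∠QJB = 126.0° ✓; |JB| = 14.10 ✓; ∠JBE = 58.60° ✓; |BE| = 16.10 ✓; ∠BEA = 87.80° ✓; |EA| = 1.700 ✗.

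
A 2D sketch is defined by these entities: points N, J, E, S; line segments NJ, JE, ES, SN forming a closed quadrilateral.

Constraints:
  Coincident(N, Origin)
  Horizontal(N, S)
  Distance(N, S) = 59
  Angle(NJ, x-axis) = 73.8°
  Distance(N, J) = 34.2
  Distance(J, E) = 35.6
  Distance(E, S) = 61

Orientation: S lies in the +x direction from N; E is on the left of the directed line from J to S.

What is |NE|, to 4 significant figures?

67.09

Checks: |JE| = 35.60 ✓; |ES| = 61.00 ✓.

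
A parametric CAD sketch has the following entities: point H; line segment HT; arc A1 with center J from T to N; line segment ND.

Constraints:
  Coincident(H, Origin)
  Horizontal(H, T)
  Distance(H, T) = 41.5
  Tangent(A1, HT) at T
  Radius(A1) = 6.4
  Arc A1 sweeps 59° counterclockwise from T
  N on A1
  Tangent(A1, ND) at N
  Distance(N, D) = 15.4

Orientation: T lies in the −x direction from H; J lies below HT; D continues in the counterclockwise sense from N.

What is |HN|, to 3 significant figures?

47.1

A1 meets HT tangentially, so JT is at right angles to HT, so J = T + (0, -6.4) = (-41.5, -6.40). On A1, T sits at bearing 90° from J; a 59° counterclockwise sweep puts N at bearing 149°, so N = J + 6.4·(cos 149°, sin 149°) = (-47.0, -3.10). Then |HN| = |N − H| = 47.1.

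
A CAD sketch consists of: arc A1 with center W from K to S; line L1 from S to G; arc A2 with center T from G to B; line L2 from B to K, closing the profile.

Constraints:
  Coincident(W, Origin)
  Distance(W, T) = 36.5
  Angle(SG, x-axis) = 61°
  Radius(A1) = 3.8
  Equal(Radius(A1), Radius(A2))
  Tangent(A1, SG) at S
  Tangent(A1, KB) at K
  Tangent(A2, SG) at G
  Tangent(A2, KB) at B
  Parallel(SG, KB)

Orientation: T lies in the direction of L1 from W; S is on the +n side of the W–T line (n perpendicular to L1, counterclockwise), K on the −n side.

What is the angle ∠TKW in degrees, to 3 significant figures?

84.1°

W is at the origin and T lies 36.5 along u from W, so T = 36.5·u = (17.7, 31.9). Tangency of A1 to both parallel lines with radius 3.8 puts S and K at W ± 3.8·n: S = (-3.32, 1.84), K = (3.32, -1.84). Then cos ∠TKW = KT·KW / (|KT||KW|), giving 84.1°.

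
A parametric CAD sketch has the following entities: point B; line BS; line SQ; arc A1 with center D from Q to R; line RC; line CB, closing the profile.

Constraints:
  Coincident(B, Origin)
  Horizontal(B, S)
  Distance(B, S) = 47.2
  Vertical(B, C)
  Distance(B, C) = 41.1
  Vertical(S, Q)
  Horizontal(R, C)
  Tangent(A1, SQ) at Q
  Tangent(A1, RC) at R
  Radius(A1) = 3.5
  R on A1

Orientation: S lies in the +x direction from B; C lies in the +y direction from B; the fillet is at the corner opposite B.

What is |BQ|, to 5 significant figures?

60.346

B is at the origin; BS is horizontal with |BS| = 47.2 and S on the +x side, so S = (47.200, 0.0000). BC is vertical with |BC| = 41.1 and C on the +y side, so C = (0.0000, 41.100). The virtual corner opposite B is at (47.200, 41.100). Since A1 is tangent to SQ there, DQ ⟂ SQ and the tangent condition forces DR to be normal to RC, with radius 3.5, so the center D sits 3.5 in from both sides at D = (43.700, 37.600). That places the tangent points at Q = (47.200, 37.600) on SQ and R = (43.700, 41.100) on RC. Then |BQ| = |Q − B| = 60.346.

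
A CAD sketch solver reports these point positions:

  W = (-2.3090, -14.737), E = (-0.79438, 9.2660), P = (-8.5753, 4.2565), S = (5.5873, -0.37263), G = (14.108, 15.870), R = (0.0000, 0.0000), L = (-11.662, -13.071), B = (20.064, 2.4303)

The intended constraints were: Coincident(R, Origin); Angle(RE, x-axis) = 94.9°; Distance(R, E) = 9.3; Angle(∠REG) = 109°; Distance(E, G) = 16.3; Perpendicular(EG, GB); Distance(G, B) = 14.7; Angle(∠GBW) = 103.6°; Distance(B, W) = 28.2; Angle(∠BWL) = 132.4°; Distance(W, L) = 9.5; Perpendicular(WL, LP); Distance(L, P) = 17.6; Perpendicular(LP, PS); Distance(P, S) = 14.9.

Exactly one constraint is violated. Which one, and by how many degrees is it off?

Perpendicular(LP, PS) — off by 8.00°.

R = (0.00, 0.00) ✓; RE at 94.90° ✓; |RE| = 9.300 ✓; ∠REG = 109.0° ✓; |EG| = 16.30 ✓; ∠(EG, GB) = 90.00° ✓; |GB| = 14.70 ✓; ∠GBW = 103.6° ✓; |BW| = 28.20 ✓; ∠BWL = 132.4° ✓; |WL| = 9.500 ✓; ∠(WL, LP) = 90.00° ✓; |LP| = 17.60 ✓; ∠(LP, PS) = 98.00° ✗; |PS| = 14.90 ✓.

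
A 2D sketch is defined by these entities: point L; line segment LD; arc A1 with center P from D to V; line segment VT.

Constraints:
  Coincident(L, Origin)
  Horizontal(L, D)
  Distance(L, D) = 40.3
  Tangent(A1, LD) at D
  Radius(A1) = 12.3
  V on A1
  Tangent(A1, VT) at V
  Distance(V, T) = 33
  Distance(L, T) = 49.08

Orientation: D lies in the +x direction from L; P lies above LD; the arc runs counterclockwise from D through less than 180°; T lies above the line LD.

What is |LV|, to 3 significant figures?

52.9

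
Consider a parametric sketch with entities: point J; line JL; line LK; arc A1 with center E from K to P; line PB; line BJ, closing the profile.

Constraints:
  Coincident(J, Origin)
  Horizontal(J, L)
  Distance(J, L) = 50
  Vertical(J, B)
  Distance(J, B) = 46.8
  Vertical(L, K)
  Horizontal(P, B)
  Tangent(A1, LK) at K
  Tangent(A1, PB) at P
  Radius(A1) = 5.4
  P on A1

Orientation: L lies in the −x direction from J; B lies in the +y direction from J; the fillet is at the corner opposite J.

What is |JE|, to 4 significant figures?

60.85

J and B share the same x with |JB| = 46.8 and B on the +y side, so B = (0.000, 46.80). The virtual corner opposite J is at (-50.00, 46.80). A1 meets LK tangentially, so EK is at right angles to LK and A1 meets PB tangentially, so EP is at right angles to PB, with radius 5.4, so the center E sits 5.4 in from both sides at E = (-44.60, 41.40). Then |JE| = |E − J| = 60.85.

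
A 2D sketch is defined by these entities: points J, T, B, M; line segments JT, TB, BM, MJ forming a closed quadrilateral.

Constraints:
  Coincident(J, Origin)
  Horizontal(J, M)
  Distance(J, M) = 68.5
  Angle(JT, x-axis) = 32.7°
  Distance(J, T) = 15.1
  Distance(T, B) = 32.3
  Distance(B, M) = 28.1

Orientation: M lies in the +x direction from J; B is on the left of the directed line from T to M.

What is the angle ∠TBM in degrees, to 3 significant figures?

138°

Checks: |TB| = 32.30 ✓; |BM| = 28.10 ✓.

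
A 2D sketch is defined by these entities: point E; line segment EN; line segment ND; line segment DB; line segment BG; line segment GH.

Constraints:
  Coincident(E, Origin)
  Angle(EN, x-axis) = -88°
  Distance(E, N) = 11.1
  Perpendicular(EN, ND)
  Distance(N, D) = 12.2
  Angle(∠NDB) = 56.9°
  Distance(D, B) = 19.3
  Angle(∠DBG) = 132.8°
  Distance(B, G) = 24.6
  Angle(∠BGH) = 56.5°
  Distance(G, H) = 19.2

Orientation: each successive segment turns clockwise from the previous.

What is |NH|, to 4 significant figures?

15.09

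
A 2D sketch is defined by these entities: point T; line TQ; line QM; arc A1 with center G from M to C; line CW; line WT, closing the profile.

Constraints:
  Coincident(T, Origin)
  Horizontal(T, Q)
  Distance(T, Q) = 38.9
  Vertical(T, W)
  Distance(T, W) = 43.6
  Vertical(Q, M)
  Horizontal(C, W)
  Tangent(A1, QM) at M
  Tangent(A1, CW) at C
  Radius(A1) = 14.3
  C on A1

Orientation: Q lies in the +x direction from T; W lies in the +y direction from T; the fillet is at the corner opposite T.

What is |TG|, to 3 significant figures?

38.3

T is at the origin; TQ is horizontal with |TQ| = 38.9 and Q on the +x side, so Q = (38.9, 0.00). T and W share the same x with |TW| = 43.6 and W on the +y side, so W = (0.00, 43.6). The virtual corner opposite T is at (38.9, 43.6). A1 meets QM tangentially, so GM is at right angles to QM and the tangent condition forces GC to be normal to CW, with radius 14.3, so the center G sits 14.3 in from both sides at G = (24.6, 29.3). Then |TG| = |G − T| = 38.3.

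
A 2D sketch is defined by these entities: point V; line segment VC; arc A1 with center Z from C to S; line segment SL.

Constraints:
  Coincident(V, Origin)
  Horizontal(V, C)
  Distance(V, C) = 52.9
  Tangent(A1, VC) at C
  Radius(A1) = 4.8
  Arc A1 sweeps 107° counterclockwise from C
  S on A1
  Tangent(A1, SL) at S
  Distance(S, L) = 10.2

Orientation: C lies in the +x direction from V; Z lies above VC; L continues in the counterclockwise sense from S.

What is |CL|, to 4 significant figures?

16.04

V is at the origin; VC is horizontal with |VC| = 52.9 and C on the +x side, so C = (52.90, 0.000). Since A1 is tangent to VC there, ZC ⟂ VC, so Z = C + (0, 4.8) = (52.90, 4.800). On A1, C sits at bearing -90° from Z; a 107° counterclockwise sweep puts S at bearing 17°, so S = Z + 4.8·(cos 17°, sin 17°) = (57.49, 6.203). A1 meets SL tangentially, so ZS is at right angles to SL, so SL runs along (−sin 17°, cos 17°); with |SL| = 10.2, L = (54.51, 15.96). Then |CL| = |L − C| = 16.04.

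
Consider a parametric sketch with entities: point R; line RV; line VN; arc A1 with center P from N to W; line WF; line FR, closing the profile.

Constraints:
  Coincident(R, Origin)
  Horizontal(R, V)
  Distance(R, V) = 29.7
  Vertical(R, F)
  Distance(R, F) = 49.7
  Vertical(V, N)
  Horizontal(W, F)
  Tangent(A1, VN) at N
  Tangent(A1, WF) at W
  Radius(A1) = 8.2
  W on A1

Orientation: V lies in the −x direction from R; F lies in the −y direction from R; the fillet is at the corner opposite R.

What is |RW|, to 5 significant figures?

54.151

The virtual corner opposite R is at (-29.700, -49.700). Tangency of A1 to VN means the radius PN is perpendicular to VN and tangency of A1 to WF means the radius PW is perpendicular to WF, with radius 8.2, so the center P sits 8.2 in from both sides at P = (-21.500, -41.500). That places the tangent points at N = (-29.700, -41.500) on VN and W = (-21.500, -49.700) on WF. Then |RW| = |W − R| = 54.151.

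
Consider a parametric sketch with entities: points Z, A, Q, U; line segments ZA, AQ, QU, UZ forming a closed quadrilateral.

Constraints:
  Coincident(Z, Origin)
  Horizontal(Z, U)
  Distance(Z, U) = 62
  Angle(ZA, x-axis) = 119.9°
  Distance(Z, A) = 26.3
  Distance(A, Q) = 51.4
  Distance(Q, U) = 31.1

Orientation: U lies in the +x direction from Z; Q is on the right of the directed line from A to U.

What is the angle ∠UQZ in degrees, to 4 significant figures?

167.4°

Checks: |AQ| = 51.40 ✓; |QU| = 31.10 ✓.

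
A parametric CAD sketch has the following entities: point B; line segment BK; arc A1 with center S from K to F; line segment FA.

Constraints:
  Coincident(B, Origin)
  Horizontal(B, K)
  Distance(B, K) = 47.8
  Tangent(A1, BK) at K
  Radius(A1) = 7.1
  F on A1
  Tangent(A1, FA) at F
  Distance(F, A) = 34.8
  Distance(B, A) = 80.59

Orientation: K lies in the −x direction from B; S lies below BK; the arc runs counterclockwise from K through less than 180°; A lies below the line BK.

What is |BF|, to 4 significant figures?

53.50

Checks: ∠(SK, KB) = 90.00° ✓; |SK| = 7.100 ✓; |SF| = 7.100 ✓; ∠(SF, FA) = 90.00° ✓; |FA| = 34.80 ✓; |BA| = 80.59 ✓.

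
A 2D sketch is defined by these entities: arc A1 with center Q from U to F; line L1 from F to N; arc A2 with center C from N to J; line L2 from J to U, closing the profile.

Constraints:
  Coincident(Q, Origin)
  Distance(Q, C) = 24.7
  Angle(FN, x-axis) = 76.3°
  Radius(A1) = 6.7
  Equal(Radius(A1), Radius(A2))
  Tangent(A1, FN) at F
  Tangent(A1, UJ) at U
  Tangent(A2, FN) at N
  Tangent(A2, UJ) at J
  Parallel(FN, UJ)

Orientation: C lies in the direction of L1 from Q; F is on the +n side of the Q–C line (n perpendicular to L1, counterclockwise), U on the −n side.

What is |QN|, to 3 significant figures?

25.6

The slot axis is L1's direction at 76.3°, so u = (cos 76.3°, sin 76.3°) = (0.237, 0.972) and n = (−sin 76.3°, cos 76.3°) = (-0.972, 0.237). Q is at the origin and C lies 24.7 along u from Q, so C = 24.7·u = (5.85, 24.0). Tangency of A1 to both parallel lines with radius 6.7 puts F and U at Q ± 6.7·n: F = (-6.51, 1.59), U = (6.51, -1.59). Equal radii place N and J the same way about C: N = C + 6.7·n = (-0.659, 25.6), J = C − 6.7·n = (12.4, 22.4). Then |QN| = |N − Q| = 25.6.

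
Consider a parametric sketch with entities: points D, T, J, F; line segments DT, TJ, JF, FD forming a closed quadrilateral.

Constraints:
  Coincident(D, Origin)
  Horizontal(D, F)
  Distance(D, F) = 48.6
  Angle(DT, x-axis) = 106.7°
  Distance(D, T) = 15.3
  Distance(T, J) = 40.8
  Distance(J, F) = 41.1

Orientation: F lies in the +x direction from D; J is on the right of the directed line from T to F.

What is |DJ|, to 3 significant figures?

25.9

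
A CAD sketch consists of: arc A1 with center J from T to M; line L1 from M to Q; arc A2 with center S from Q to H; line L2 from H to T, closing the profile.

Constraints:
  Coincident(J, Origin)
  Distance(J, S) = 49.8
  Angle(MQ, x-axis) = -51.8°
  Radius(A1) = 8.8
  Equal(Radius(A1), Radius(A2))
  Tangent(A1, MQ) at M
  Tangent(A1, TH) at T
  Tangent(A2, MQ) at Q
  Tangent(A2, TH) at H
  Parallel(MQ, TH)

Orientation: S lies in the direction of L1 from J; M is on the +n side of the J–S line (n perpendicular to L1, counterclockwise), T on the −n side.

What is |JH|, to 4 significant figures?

50.57

The slot axis is L1's direction at -51.8°, so u = (cos -51.8°, sin -51.8°) = (0.6184, -0.7859) and n = (−sin -51.8°, cos -51.8°) = (0.7859, 0.6184). J is at the origin and S lies 49.8 along u from J, so S = 49.8·u = (30.80, -39.14). Tangency of A1 to both parallel lines with radius 8.8 puts M and T at J ± 8.8·n: M = (6.916, 5.442), T = (-6.916, -5.442). Equal radii place Q and H the same way about S: Q = S + 8.8·n = (37.71, -33.69), H = S − 8.8·n = (23.88, -44.58). Then |JH| = |H − J| = 50.57.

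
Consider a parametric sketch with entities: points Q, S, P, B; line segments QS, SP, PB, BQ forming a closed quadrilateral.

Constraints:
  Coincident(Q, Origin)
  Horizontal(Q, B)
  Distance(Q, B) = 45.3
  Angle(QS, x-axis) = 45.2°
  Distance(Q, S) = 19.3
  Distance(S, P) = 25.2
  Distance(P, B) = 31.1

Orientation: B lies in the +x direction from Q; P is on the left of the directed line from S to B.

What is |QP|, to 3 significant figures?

44.4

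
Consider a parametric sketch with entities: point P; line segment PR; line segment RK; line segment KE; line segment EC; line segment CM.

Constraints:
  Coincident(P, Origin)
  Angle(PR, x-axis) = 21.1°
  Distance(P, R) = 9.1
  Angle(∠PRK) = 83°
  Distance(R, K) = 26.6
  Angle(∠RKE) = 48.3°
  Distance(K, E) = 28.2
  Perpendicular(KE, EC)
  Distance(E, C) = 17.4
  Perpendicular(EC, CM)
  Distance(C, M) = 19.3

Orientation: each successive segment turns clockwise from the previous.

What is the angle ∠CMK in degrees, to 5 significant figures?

117.09°

P is at the origin; PR runs at 21.1° with length 9.1, so R = (8.4899, 3.2760). ∠PRK = 83.0° gives RK at -75.900° from the x-axis; with |RK| = 26.6, K = (14.970, -22.523). ∠RKE = 48.3° gives KE at 152.40° from the x-axis; with |KE| = 28.2, E = (-10.021, -9.4577). KE is perpendicular to EC, so EC runs at 62.400°; with |EC| = 17.4, C = (-1.9596, 5.9623). The perpendicularity gives CM at right angles to EC, so CM runs at -27.600°; with |CM| = 19.3, M = (15.144, -2.9793). Then cos ∠CMK = MC·MK / (|MC||MK|), giving 117.09°.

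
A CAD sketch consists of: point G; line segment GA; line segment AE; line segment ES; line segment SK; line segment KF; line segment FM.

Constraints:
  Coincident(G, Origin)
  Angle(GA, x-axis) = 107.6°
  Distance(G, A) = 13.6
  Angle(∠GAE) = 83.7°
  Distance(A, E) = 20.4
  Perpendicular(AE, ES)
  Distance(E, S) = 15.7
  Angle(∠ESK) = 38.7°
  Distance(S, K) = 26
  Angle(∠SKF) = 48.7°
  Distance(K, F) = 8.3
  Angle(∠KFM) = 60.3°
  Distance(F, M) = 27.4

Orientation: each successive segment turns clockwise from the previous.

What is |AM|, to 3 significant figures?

19.1

G is at the origin; GA runs at 107.6° with length 13.6, so A = (-4.11, 13.0). ∠GAE = 83.7° gives AE at 11.3° from the x-axis; with |AE| = 20.4, E = (15.9, 17.0). The perpendicularity gives ES at right angles to AE, so ES runs at -78.7°; with |ES| = 15.7, S = (19.0, 1.57). ∠ESK = 38.7° gives SK at 140° from the x-axis; with |SK| = 26.0, K = (-0.948, 18.3). ∠SKF = 48.7° gives KF at 8.70° from the x-axis; with |KF| = 8.3, F = (7.26, 19.5). ∠KFM = 60.3° gives FM at -111° from the x-axis; with |FM| = 27.4, M = (-2.56, -6.05). Then |AM| = |M − A| = 19.1.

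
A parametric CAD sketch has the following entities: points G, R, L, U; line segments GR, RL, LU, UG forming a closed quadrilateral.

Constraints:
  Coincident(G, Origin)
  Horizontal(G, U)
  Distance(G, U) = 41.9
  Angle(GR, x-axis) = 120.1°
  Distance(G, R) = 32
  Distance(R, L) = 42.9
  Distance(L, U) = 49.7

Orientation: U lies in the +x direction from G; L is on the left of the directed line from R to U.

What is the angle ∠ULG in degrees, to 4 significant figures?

49.02°

Checks: |RL| = 42.90 ✓; |LU| = 49.70 ✓.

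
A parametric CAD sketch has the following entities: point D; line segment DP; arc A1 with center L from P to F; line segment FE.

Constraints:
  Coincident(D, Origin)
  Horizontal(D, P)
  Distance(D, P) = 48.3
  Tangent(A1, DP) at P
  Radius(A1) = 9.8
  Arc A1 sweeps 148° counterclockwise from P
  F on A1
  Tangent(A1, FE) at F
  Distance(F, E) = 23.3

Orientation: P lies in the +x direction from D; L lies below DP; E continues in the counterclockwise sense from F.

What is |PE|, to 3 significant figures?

33.8

D is at the origin; D and P share the same y with |DP| = 48.3 and P on the +x side, so P = (48.3, 0.00). The tangent condition forces LP to be normal to DP, so L = P + (0, -9.8) = (48.3, -9.80). On A1, P sits at bearing 90° from L; a 148° counterclockwise sweep puts F at bearing 238°, so F = L + 9.8·(cos 238°, sin 238°) = (43.1, -18.1). The tangent condition forces LF to be normal to FE, so FE runs along (−sin 238°, cos 238°); with |FE| = 23.3, E = (62.9, -30.5). Then |PE| = |E − P| = 33.8.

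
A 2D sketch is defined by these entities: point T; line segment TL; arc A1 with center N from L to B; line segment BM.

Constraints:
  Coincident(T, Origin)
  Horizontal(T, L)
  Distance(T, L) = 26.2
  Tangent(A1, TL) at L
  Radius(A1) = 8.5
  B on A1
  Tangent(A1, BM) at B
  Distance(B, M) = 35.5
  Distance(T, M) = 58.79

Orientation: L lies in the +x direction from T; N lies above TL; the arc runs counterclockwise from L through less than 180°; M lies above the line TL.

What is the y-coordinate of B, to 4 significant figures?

6.833

T is at the origin; T and L share the same y with |TL| = 26.2 and L on the +x side, so L = (26.20, 0.000). Tangency of A1 to TL means the radius NL is perpendicular to TL, so N = L + (0, 8.5) = (26.20, 8.500). Since NB ⟂ BM (tangency), |NM| = √(8.5² + 35.5²) = 36.50 regardless of where B sits on A1. So M lies on both circle(T, 58.79) and circle(N, 36.50); the above-TL intersection is M = (41.50, 41.64). B is the foot of the tangent from M: B = (34.53, 6.833).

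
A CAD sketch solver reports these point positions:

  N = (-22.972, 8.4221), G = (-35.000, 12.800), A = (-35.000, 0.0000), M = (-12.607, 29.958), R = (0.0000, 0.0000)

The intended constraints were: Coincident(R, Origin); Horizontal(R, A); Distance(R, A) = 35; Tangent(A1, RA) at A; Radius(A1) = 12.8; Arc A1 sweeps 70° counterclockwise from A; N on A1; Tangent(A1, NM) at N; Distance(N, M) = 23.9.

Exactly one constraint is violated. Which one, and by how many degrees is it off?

Tangent(A1, NM) at N — off by 5.70°.

R = (0.00, 0.00) ✓; R.y = 0.00, A.y = 0.00 ✓; |RA| = 35.00 ✓; ∠(GA, AR) = 90.00° ✓; |GA| = 12.80 ✓; bearing(G→N) − bearing(G→A) = 70.00° ✓; |GN| = 12.80 ✓; ∠(GN, NM) = 95.70° ✗; |NM| = 23.90 ✓.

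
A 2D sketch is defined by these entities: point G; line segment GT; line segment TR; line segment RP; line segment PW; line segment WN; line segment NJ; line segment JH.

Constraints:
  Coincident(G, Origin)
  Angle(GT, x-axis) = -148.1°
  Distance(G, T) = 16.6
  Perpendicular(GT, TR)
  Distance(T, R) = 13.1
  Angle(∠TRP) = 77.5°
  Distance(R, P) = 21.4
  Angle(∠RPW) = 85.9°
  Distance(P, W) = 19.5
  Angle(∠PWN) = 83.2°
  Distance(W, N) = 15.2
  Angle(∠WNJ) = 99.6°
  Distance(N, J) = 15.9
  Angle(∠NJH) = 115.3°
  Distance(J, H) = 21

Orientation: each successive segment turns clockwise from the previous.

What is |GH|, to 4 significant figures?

17.95

G is at the origin; GT runs at -148.1° with length 16.6, so T = (-14.09, -8.772). GT ⟂ TR, so TR runs at 121.9°; with |TR| = 13.1, R = (-21.02, 2.349). ∠TRP = 77.5° gives RP at 19.40° from the x-axis; with |RP| = 21.4, P = (-0.8305, 9.458). ∠RPW = 85.9° gives PW at -74.70° from the x-axis; with |PW| = 19.5, W = (4.315, -9.351). ∠PWN = 83.2° gives WN at -171.5° from the x-axis; with |WN| = 15.2, N = (-10.72, -11.60). ∠WNJ = 99.6° gives NJ at 108.1° from the x-axis; with |NJ| = 15.9, J = (-15.66, 3.515). ∠NJH = 115.3° gives JH at 43.40° from the x-axis; with |JH| = 21.0, H = (-0.3997, 17.94). Then |GH| = |H − G| = 17.95.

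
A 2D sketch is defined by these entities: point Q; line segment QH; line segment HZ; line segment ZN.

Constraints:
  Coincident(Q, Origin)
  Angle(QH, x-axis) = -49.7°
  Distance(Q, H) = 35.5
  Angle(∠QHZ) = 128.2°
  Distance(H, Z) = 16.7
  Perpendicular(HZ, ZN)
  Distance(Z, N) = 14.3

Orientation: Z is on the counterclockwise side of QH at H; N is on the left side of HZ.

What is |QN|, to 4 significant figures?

40.98

Q is at the origin; QH runs at -49.7° with length 35.5, so H = 35.5·(cos -49.7°, sin -49.7°) = (22.96, -27.07). ∠QHZ = 128.2°, so HZ runs at -49.7° + (180° − 128.2°) = 2.100° from the x-axis; with |HZ| = 16.7, Z = H + 16.7·(cos 2.100°, sin 2.100°) = (39.65, -26.46). The perpendicularity gives ZN at right angles to HZ; with |ZN| = 14.3 on the left of HZ, N = Z + 14.3·(-0.03664, 0.9993) = (39.13, -12.17). Then |QN| = |N − Q| = 40.98.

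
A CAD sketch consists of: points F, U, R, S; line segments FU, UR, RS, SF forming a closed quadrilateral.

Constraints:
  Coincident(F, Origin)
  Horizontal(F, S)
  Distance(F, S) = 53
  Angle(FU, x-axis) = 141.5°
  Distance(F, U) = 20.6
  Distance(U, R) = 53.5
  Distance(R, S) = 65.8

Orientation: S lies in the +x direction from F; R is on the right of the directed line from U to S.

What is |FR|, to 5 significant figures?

38.341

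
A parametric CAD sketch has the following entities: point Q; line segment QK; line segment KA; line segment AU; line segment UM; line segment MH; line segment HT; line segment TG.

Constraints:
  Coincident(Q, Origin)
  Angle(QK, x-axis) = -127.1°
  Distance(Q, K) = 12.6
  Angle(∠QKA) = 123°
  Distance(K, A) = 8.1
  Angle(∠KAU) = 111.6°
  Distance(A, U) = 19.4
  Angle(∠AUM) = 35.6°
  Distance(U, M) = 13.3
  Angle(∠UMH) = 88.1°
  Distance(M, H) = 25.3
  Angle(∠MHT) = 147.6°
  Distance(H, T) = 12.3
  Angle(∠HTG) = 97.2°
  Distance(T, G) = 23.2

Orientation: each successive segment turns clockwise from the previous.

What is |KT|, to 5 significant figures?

33.248

Q is at the origin; QK runs at -127.1° with length 12.6, so K = (-7.6004, -10.050). ∠QKA = 123.0° gives KA at 175.90° from the x-axis; with |KA| = 8.1, A = (-15.680, -9.4704). ∠KAU = 111.6° gives AU at 107.50° from the x-axis; with |AU| = 19.4, U = (-21.513, 9.0317). ∠AUM = 35.6° gives UM at -36.900° from the x-axis; with |UM| = 13.3, M = (-10.878, 1.0461). ∠UMH = 88.1° gives MH at -128.80° from the x-axis; with |MH| = 25.3, H = (-26.731, -18.671). ∠MHT = 147.6° gives HT at -161.20° from the x-axis; with |HT| = 12.3, T = (-38.374, -22.635). Then |KT| = |T − K| = 33.248.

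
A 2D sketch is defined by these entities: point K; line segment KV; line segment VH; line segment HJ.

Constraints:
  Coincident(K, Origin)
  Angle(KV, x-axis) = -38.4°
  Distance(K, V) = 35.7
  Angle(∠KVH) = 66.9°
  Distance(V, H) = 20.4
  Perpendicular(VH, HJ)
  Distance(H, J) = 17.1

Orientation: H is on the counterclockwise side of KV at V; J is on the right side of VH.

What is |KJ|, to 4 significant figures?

50.35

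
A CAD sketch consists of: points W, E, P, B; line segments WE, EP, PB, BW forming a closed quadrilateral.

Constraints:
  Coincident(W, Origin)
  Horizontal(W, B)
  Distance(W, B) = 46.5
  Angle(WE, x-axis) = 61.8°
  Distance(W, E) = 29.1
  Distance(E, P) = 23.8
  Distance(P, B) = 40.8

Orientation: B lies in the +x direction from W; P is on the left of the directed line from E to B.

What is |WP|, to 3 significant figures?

51.3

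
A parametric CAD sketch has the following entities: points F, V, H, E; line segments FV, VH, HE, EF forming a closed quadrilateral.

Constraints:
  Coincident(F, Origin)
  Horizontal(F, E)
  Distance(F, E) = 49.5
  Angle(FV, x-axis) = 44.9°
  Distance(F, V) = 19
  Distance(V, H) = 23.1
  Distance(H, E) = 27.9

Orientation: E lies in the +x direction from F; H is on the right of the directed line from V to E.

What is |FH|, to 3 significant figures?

24.0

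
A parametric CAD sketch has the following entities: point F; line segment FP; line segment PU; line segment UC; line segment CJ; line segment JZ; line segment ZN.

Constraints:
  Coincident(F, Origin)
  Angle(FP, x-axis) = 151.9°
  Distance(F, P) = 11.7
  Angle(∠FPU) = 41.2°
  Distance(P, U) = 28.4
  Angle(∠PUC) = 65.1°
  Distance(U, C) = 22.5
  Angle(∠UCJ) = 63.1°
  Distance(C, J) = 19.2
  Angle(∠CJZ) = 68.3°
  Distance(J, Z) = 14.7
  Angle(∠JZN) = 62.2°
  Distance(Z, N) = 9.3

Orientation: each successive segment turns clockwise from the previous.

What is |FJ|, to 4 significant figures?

2.959

F is at the origin; FP runs at 151.9° with length 11.7, so P = (-10.32, 5.511). ∠FPU = 41.2° gives PU at 13.10° from the x-axis; with |PU| = 28.4, U = (17.34, 11.95). ∠PUC = 65.1° gives UC at -101.8° from the x-axis; with |UC| = 22.5, C = (12.74, -10.08). ∠UCJ = 63.1° gives CJ at 141.3° from the x-axis; with |CJ| = 19.2, J = (-2.245, 1.928). Then |FJ| = |J − F| = 2.959.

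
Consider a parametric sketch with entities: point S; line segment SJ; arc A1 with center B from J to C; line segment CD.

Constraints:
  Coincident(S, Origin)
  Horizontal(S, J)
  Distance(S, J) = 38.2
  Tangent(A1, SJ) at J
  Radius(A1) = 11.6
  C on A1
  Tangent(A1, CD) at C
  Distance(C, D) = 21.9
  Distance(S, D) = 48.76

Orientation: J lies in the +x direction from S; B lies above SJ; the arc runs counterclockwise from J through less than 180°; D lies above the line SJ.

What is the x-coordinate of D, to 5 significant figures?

33.058

Checks: S = (0.00, 0.00) ✓; |SJ| = 38.20 ✓; |BC| = 11.60 ✓; ∠(BC, CD) = 90.00° ✓; |CD| = 21.90 ✓; |SD| = 48.76 ✓.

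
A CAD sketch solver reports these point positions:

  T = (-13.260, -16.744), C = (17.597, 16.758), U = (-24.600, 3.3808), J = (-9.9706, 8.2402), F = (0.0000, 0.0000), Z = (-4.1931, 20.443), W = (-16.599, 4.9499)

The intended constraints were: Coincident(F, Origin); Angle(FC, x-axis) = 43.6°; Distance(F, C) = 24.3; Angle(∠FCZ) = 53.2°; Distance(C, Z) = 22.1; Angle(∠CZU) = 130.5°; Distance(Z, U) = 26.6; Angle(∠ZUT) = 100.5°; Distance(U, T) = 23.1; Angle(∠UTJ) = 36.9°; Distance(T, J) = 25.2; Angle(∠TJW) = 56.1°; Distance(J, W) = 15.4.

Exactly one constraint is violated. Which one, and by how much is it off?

Distance(J, W) = 15.4 — off by 8.00.

F = (0.00, 0.00) ✓; FC at 43.60° ✓; |FC| = 24.30 ✓; ∠FCZ = 53.20° ✓; |CZ| = 22.10 ✓; ∠CZU = 130.5° ✓; |ZU| = 26.60 ✓; ∠ZUT = 100.5° ✓; |UT| = 23.10 ✓; ∠UTJ = 36.90° ✓; |TJ| = 25.20 ✓; ∠TJW = 56.10° ✓; |JW| = 7.400 ✗.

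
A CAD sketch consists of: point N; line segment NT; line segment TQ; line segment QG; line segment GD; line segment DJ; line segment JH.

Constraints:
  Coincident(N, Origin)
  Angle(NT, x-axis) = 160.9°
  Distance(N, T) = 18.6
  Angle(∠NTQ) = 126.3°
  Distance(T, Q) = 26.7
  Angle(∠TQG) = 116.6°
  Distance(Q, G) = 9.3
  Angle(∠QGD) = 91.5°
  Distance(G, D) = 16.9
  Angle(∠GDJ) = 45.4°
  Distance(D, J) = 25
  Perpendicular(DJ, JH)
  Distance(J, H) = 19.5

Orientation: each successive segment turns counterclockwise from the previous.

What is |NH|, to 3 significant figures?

55.5

N is at the origin; NT runs at 160.9° with length 18.6, so T = (-17.6, 6.09). ∠NTQ = 126.3° gives TQ at -145° from the x-axis; with |TQ| = 26.7, Q = (-39.6, -9.08). ∠TQG = 116.6° gives QG at -82.0° from the x-axis; with |QG| = 9.3, G = (-38.3, -18.3). ∠QGD = 91.5° gives GD at 6.50° from the x-axis; with |GD| = 16.9, D = (-21.5, -16.4). ∠GDJ = 45.4° gives DJ at 141° from the x-axis; with |DJ| = 25.0, J = (-40.9, -0.672). DJ is perpendicular to JH, so JH runs at -129°; with |JH| = 19.5, H = (-53.2, -15.8). Then |NH| = |H − N| = 55.5.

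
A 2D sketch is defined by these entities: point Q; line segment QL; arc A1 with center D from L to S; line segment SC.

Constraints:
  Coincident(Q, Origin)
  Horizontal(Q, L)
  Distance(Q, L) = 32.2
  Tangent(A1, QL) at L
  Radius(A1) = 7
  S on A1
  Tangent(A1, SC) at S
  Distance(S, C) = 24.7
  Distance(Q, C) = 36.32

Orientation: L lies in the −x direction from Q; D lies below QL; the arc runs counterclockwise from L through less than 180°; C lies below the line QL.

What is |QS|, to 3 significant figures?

39.2

Checks: Q = (0.00, 0.00) ✓; |DS| = 7.000 ✓; ∠(DS, SC) = 90.00° ✓; |SC| = 24.70 ✓; |QC| = 36.32 ✓.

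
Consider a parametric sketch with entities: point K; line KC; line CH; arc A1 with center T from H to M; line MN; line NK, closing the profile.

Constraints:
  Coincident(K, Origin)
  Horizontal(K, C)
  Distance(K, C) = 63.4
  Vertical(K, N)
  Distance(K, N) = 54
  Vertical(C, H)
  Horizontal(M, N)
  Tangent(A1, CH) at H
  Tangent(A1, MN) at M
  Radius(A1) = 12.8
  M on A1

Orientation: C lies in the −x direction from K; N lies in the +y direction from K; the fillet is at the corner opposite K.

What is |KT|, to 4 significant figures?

65.25

KN is vertical with |KN| = 54.0 and N on the +y side, so N = (0.000, 54.00). The virtual corner opposite K is at (-63.40, 54.00). A1 meets CH tangentially, so TH is at right angles to CH and the tangent condition forces TM to be normal to MN, with radius 12.8, so the center T sits 12.8 in from both sides at T = (-50.60, 41.20). Then |KT| = |T − K| = 65.25.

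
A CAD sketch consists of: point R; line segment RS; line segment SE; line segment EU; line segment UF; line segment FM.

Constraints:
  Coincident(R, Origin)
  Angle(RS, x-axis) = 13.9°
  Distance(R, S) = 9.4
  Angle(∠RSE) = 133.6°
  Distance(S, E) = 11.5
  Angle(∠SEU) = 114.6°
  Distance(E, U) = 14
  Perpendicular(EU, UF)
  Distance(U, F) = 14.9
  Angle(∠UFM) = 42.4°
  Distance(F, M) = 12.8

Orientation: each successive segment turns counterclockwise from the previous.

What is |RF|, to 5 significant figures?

15.885

R is at the origin; RS runs at 13.9° with length 9.4, so S = (9.1247, 2.2581). ∠RSE = 133.6° gives SE at 60.300° from the x-axis; with |SE| = 11.5, E = (14.823, 12.247). ∠SEU = 114.6° gives EU at 125.70° from the x-axis; with |EU| = 14.0, U = (6.6529, 23.617). EU ⟂ UF, so UF runs at -144.30°; with |UF| = 14.9, F = (-5.4471, 14.922). Then |RF| = |F − R| = 15.885.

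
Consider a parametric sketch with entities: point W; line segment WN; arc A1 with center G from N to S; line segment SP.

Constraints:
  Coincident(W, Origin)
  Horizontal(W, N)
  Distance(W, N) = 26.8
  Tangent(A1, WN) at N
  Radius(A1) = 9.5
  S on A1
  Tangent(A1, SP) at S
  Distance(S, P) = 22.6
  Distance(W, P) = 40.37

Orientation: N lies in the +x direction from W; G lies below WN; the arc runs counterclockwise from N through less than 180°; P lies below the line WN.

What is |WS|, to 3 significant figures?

21.0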